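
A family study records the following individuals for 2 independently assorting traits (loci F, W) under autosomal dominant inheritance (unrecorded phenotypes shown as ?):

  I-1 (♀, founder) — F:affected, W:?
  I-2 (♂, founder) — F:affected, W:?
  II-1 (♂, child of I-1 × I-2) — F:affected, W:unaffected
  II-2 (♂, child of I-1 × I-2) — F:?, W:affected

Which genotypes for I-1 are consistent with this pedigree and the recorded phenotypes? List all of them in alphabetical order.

F/I-1 aff ·: Ff|FF
F/I-2 aff ·: Ff|FF
F/II-1 aff I-1×I-2: Ff|FF
F/II-2 ? I-1×I-2: ff|Ff|FF
⇒ F over [I-1,I-2,II-1,II-2]: 15 consistent
W/I-1 ? ·: ww|Ww
W/I-2 ? ·: ww|Ww
W/II-1 un I-1×I-2: ww
W/II-2 aff I-1×I-2: Ww|WW
⇒ W over [I-1,I-2,II-1,II-2]: 4 consistent

I-1 ∈ {FF Ww, FF ww, Ff Ww, Ff ww}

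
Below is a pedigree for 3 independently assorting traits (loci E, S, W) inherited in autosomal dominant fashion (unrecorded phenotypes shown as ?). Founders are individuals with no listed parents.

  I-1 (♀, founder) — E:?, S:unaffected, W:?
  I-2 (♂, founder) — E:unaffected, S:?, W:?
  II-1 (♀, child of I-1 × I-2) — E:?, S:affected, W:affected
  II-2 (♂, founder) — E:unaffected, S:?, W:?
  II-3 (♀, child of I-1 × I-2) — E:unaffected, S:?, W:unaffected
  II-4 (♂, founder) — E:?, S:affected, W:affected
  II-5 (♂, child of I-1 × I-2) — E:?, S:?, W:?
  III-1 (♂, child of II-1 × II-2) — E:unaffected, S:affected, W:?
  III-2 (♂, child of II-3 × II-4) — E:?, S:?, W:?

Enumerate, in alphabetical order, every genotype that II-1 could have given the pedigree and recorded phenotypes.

II-1 ∈ {Ee Ss WW, Ee Ss Ww, ee Ss WW, ee Ss Ww}

E/I-1 ? ·: ee|Ee
E/I-2 un ·: ee
E/II-1 ? I-1×I-2: ee|Ee
E/II-2 un ·: ee
E/II-3 un I-1×I-2: ee
E/II-4 ? ·: ee|Ee|EE
E/II-5 ? I-1×I-2: ee|Ee
E/III-1 un II-1×II-2: ee
E/III-2 ? II-3×II-4: ee|Ee
⇒ E over [I-1,I-2,II-1,II-2,II-3,II-4,II-5,III-1,III-2]: 20 consistent
S/I-1 un ·: ss
S/I-2 ? ·: Ss|SS
S/II-1 aff I-1×I-2: Ss
S/II-2 ? ·: ss|Ss|SS
S/II-3 ? I-1×I-2: ss|Ss
S/II-4 aff ·: Ss|SS
S/II-5 ? I-1×I-2: ss|Ss
S/III-1 aff II-1×II-2: Ss|SS
S/III-2 ? II-3×II-4: ss|Ss|SS
⇒ S over [I-1,I-2,II-1,II-2,II-3,II-4,II-5,III-1,III-2]: 105 consistent
W/I-1 ? ·: ww|Ww
W/I-2 ? ·: ww|Ww
W/II-1 aff I-1×I-2: Ww|WW
W/II-2 ? ·: ww|Ww|WW
W/II-3 un I-1×I-2: ww
W/II-4 aff ·: Ww|WW
W/II-5 ? I-1×I-2: ww|Ww|WW
W/III-1 ? II-1×II-2: ww|Ww|WW
W/III-2 ? II-3×II-4: ww|Ww
⇒ W over [I-1,I-2,II-1,II-2,II-3,II-4,II-5,III-1,III-2]: 183 consistent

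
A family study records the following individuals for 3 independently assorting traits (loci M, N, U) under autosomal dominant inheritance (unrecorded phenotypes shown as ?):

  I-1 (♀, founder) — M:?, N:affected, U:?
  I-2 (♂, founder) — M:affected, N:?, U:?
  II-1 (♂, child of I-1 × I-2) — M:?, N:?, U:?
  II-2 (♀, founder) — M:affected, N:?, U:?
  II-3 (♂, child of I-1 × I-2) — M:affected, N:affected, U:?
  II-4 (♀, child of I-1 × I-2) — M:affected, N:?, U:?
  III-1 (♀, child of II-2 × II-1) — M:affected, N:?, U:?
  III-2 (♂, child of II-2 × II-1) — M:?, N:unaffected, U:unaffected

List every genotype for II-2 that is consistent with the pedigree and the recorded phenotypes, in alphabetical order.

M/I-1 ? ·: mm|Mm|MM
M/I-2 aff ·: Mm|MM
M/II-1 ? I-1×I-2: mm|Mm|MM
M/II-2 aff ·: Mm|MM
M/II-3 aff I-1×I-2: Mm|MM
M/II-4 aff I-1×I-2: Mm|MM
M/III-1 aff II-2×II-1: Mm|MM
M/III-2 ? II-2×II-1: mm|Mm|MM
⇒ M over [I-1,I-2,II-1,II-2,II-3,II-4,III-1,III-2]: 220 consistent
N/I-1 aff ·: Nn|NN
N/I-2 ? ·: nn|Nn|NN
N/II-1 ? I-1×I-2: nn|Nn
N/II-2 ? ·: nn|Nn
N/II-3 aff I-1×I-2: Nn|NN
N/II-4 ? I-1×I-2: nn|Nn|NN
N/III-1 ? II-2×II-1: nn|Nn|NN
N/III-2 un II-2×II-1: nn
⇒ N over [I-1,I-2,II-1,II-2,II-3,II-4,III-1,III-2]: 109 consistent
U/I-1 ? ·: uu|Uu|UU
U/I-2 ? ·: uu|Uu|UU
U/II-1 ? I-1×I-2: uu|Uu
U/II-2 ? ·: uu|Uu
U/II-3 ? I-1×I-2: uu|Uu|UU
U/II-4 ? I-1×I-2: uu|Uu|UU
U/III-1 ? II-2×II-1: uu|Uu|UU
U/III-2 un II-2×II-1: uu
⇒ U over [I-1,I-2,II-1,II-2,II-3,II-4,III-1,III-2]: 189 consistent

II-2 ∈ {MM Nn Uu, MM Nn uu, MM nn Uu, MM nn uu, Mm Nn Uu, Mm Nn uu, Mm nn Uu, Mm nn uu}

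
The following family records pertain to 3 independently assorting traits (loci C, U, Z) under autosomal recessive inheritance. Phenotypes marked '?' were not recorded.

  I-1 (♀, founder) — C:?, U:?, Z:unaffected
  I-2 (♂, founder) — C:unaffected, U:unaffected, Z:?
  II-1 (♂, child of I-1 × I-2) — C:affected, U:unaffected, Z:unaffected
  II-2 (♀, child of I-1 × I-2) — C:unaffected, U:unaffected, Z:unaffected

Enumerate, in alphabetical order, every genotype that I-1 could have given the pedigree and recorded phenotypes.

C/I-1 ? ·: Cc|cc
C/I-2 un ·: Cc
C/II-1 aff I-1×I-2: cc
C/II-2 un I-1×I-2: CC|Cc
⇒ C over [I-1,I-2,II-1,II-2]: 3 consistent
U/I-1 ? ·: UU|Uu|uu
U/I-2 un ·: UU|Uu
U/II-1 un I-1×I-2: UU|Uu
U/II-2 un I-1×I-2: UU|Uu
⇒ U over [I-1,I-2,II-1,II-2]: 15 consistent
Z/I-1 un ·: ZZ|Zz
Z/I-2 ? ·: ZZ|Zz|zz
Z/II-1 un I-1×I-2: ZZ|Zz
Z/II-2 un I-1×I-2: ZZ|Zz
⇒ Z over [I-1,I-2,II-1,II-2]: 15 consistent

I-1 ∈ {Cc UU ZZ, Cc UU Zz, Cc Uu ZZ, Cc Uu Zz, Cc uu ZZ, Cc uu Zz, cc UU ZZ, cc UU Zz, cc Uu ZZ, cc Uu Zz, cc uu ZZ, cc uu Zz}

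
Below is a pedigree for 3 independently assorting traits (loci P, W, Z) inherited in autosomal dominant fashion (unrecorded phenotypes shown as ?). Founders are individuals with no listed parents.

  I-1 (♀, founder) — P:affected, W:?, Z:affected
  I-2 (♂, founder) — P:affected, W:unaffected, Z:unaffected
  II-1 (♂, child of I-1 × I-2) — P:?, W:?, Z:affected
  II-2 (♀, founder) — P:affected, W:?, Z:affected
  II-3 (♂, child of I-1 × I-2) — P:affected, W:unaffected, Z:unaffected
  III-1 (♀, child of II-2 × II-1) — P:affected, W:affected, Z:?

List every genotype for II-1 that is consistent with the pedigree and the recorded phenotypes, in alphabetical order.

P/I-1 aff ·: Pp|PP
P/I-2 aff ·: Pp|PP
P/II-1 ? I-1×I-2: pp|Pp|PP
P/II-2 aff ·: Pp|PP
P/II-3 aff I-1×I-2: Pp|PP
P/III-1 aff II-2×II-1: Pp|PP
⇒ P over [I-1,I-2,II-1,II-2,II-3,III-1]: 49 consistent
W/I-1 ? ·: ww|Ww
W/I-2 un ·: ww
W/II-1 ? I-1×I-2: ww|Ww
W/II-2 ? ·: ww|Ww|WW
W/II-3 un I-1×I-2: ww
W/III-1 aff II-2×II-1: Ww|WW
⇒ W over [I-1,I-2,II-1,II-2,II-3,III-1]: 9 consistent
Z/I-1 aff ·: Zz
Z/I-2 un ·: zz
Z/II-1 aff I-1×I-2: Zz
Z/II-2 aff ·: Zz|ZZ
Z/II-3 un I-1×I-2: zz
Z/III-1 ? II-2×II-1: zz|Zz|ZZ
⇒ Z over [I-1,I-2,II-1,II-2,II-3,III-1]: 5 consistent

II-1 ∈ {PP Ww Zz, PP ww Zz, Pp Ww Zz, Pp ww Zz, pp Ww Zz, pp ww Zz}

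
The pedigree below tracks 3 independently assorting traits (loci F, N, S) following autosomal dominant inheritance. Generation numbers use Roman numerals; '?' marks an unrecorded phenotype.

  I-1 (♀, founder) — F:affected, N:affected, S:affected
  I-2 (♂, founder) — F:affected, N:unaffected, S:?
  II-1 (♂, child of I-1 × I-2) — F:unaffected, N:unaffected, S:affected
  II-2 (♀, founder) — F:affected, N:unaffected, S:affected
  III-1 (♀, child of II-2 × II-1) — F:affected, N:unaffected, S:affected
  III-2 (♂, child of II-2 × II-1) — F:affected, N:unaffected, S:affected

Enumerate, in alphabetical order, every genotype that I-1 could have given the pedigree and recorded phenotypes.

F/I-1 aff ·: Ff
F/I-2 aff ·: Ff
F/II-1 un I-1×I-2: ff
F/II-2 aff ·: Ff|FF
F/III-1 aff II-2×II-1: Ff
F/III-2 aff II-2×II-1: Ff
⇒ F over [I-1,I-2,II-1,II-2,III-1,III-2]: 2 consistent
N/I-1 aff ·: Nn
N/I-2 un ·: nn
N/II-1 un I-1×I-2: nn
N/II-2 un ·: nn
N/III-1 un II-2×II-1: nn
N/III-2 un II-2×II-1: nn
⇒ N over [I-1,I-2,II-1,II-2,III-1,III-2]: 1 consistent
S/I-1 aff ·: Ss|SS
S/I-2 ? ·: ss|Ss|SS
S/II-1 aff I-1×I-2: Ss|SS
S/II-2 aff ·: Ss|SS
S/III-1 aff II-2×II-1: Ss|SS
S/III-2 aff II-2×II-1: Ss|SS
⇒ S over [I-1,I-2,II-1,II-2,III-1,III-2]: 60 consistent

I-1 ∈ {Ff Nn SS, Ff Nn Ss}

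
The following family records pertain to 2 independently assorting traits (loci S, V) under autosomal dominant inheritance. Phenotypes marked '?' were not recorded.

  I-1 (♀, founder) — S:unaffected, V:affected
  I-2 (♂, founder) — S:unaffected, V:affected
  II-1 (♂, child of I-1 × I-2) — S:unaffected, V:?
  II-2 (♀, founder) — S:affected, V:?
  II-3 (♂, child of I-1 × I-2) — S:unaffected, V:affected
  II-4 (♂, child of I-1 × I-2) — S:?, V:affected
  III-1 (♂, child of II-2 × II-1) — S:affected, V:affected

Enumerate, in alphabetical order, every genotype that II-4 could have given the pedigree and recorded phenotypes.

II-4 ∈ {ss VV, ss Vv}

S/I-1 un ·: ss
S/I-2 un ·: ss
S/II-1 un I-1×I-2: ss
S/II-2 aff ·: Ss|SS
S/II-3 un I-1×I-2: ss
S/II-4 ? I-1×I-2: ss
S/III-1 aff II-2×II-1: Ss
⇒ S over [I-1,I-2,II-1,II-2,II-3,II-4,III-1]: 2 consistent
V/I-1 aff ·: Vv|VV
V/I-2 aff ·: Vv|VV
V/II-1 ? I-1×I-2: vv|Vv|VV
V/II-2 ? ·: vv|Vv|VV
V/II-3 aff I-1×I-2: Vv|VV
V/II-4 aff I-1×I-2: Vv|VV
V/III-1 aff II-2×II-1: Vv|VV
⇒ V over [I-1,I-2,II-1,II-2,II-3,II-4,III-1]: 120 consistent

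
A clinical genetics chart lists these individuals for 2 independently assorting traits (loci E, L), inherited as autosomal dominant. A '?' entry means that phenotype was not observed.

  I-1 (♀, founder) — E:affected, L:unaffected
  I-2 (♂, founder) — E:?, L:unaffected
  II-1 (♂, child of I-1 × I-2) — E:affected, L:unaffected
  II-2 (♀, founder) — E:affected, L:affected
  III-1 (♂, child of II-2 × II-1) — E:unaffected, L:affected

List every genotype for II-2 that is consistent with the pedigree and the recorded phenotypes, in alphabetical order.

E/I-1 aff ·: Ee|EE
E/I-2 ? ·: ee|Ee|EE
E/II-1 aff I-1×I-2: Ee
E/II-2 aff ·: Ee
E/III-1 un II-2×II-1: ee
⇒ E over [I-1,I-2,II-1,II-2,III-1]: 5 consistent
L/I-1 un ·: ll
L/I-2 un ·: ll
L/II-1 un I-1×I-2: ll
L/II-2 aff ·: Ll|LL
L/III-1 aff II-2×II-1: Ll
⇒ L over [I-1,I-2,II-1,II-2,III-1]: 2 consistent

II-2 ∈ {Ee LL, Ee Ll}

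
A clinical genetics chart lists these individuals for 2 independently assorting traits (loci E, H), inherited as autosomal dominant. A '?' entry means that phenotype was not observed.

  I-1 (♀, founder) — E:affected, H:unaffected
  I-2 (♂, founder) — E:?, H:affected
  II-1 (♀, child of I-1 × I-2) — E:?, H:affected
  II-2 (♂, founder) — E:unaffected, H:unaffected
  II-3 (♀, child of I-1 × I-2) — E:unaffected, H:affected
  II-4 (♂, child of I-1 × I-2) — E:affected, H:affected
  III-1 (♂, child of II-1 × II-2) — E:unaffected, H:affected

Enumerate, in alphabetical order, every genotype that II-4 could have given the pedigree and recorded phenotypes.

E/I-1 aff ·: Ee
E/I-2 ? ·: ee|Ee
E/II-1 ? I-1×I-2: ee|Ee
E/II-2 un ·: ee
E/II-3 un I-1×I-2: ee
E/II-4 aff I-1×I-2: Ee|EE
E/III-1 un II-1×II-2: ee
⇒ E over [I-1,I-2,II-1,II-2,II-3,II-4,III-1]: 6 consistent
H/I-1 un ·: hh
H/I-2 aff ·: Hh|HH
H/II-1 aff I-1×I-2: Hh
H/II-2 un ·: hh
H/II-3 aff I-1×I-2: Hh
H/II-4 aff I-1×I-2: Hh
H/III-1 aff II-1×II-2: Hh
⇒ H over [I-1,I-2,II-1,II-2,II-3,II-4,III-1]: 2 consistent

II-4 ∈ {EE Hh, Ee Hh}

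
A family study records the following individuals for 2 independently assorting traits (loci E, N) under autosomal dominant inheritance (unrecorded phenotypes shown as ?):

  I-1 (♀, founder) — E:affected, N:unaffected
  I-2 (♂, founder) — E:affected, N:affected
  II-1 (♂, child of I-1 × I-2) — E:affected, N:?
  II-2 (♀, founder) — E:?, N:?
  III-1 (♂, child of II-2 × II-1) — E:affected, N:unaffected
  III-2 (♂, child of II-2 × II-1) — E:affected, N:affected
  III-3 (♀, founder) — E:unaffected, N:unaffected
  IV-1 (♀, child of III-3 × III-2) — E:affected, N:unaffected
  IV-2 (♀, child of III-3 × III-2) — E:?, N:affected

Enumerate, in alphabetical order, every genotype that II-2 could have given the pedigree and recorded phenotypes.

II-2 ∈ {EE Nn, EE nn, Ee Nn, Ee nn, ee Nn, ee nn}

E/I-1 aff ·: Ee|EE
E/I-2 aff ·: Ee|EE
E/II-1 aff I-1×I-2: Ee|EE
E/II-2 ? ·: ee|Ee|EE
E/III-1 aff II-2×II-1: Ee|EE
E/III-2 aff II-2×II-1: Ee|EE
E/III-3 un ·: ee
E/IV-1 aff III-3×III-2: Ee
E/IV-2 ? III-3×III-2: ee|Ee
⇒ E over [I-1,I-2,II-1,II-2,III-1,III-2,III-3,IV-1,IV-2]: 78 consistent
N/I-1 un ·: nn
N/I-2 aff ·: Nn|NN
N/II-1 ? I-1×I-2: nn|Nn
N/II-2 ? ·: nn|Nn
N/III-1 un II-2×II-1: nn
N/III-2 aff II-2×II-1: Nn
N/III-3 un ·: nn
N/IV-1 un III-3×III-2: nn
N/IV-2 aff III-3×III-2: Nn
⇒ N over [I-1,I-2,II-1,II-2,III-1,III-2,III-3,IV-1,IV-2]: 5 consistent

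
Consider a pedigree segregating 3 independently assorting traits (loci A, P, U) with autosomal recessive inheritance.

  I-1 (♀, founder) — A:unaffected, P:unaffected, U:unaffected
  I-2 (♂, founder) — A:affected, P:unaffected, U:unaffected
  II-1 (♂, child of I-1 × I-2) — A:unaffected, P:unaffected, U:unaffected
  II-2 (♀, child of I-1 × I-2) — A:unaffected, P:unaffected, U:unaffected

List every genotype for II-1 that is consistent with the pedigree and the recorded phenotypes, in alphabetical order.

A/I-1 un ·: AA|Aa
A/I-2 aff ·: aa
A/II-1 un I-1×I-2: Aa
A/II-2 un I-1×I-2: Aa
⇒ A over [I-1,I-2,II-1,II-2]: 2 consistent
P/I-1 un ·: PP|Pp
P/I-2 un ·: PP|Pp
P/II-1 un I-1×I-2: PP|Pp
P/II-2 un I-1×I-2: PP|Pp
⇒ P over [I-1,I-2,II-1,II-2]: 13 consistent
U/I-1 un ·: UU|Uu
U/I-2 un ·: UU|Uu
U/II-1 un I-1×I-2: UU|Uu
U/II-2 un I-1×I-2: UU|Uu
⇒ U over [I-1,I-2,II-1,II-2]: 13 consistent

II-1 ∈ {Aa PP UU, Aa PP Uu, Aa Pp UU, Aa Pp Uu}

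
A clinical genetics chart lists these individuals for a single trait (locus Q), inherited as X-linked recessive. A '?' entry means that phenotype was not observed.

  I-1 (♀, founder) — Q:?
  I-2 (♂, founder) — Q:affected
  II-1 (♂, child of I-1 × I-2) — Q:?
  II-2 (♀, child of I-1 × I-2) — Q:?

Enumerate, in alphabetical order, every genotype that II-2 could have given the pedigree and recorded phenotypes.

Q/I-1 ? ·: X^QX^Q|X^QX^q|X^qX^q
Q/I-2 aff ·: X^qY
Q/II-1 ? I-1×I-2: X^QY|X^qY
Q/II-2 ? I-1×I-2: X^QX^q|X^qX^q
⇒ Q over [I-1,I-2,II-1,II-2]: 6 consistent

II-2 ∈ {X^QX^q, X^qX^q}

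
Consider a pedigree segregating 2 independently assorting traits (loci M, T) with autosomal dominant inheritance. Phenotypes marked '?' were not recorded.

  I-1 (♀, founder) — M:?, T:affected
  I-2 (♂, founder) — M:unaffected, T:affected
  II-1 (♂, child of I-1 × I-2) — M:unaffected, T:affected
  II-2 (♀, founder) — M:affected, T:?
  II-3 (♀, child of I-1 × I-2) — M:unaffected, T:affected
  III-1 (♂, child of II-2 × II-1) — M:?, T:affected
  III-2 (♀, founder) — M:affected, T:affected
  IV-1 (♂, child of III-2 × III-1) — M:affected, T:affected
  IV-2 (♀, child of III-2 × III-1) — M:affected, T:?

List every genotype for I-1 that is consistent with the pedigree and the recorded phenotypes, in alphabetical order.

I-1 ∈ {Mm TT, Mm Tt, mm TT, mm Tt}

M/I-1 ? ·: mm|Mm
M/I-2 un ·: mm
M/II-1 un I-1×I-2: mm
M/II-2 aff ·: Mm|MM
M/II-3 un I-1×I-2: mm
M/III-1 ? II-2×II-1: mm|Mm
M/III-2 aff ·: Mm|MM
M/IV-1 aff III-2×III-1: Mm|MM
M/IV-2 aff III-2×III-1: Mm|MM
⇒ M over [I-1,I-2,II-1,II-2,II-3,III-1,III-2,IV-1,IV-2]: 36 consistent
T/I-1 aff ·: Tt|TT
T/I-2 aff ·: Tt|TT
T/II-1 aff I-1×I-2: Tt|TT
T/II-2 ? ·: tt|Tt|TT
T/II-3 aff I-1×I-2: Tt|TT
T/III-1 aff II-2×II-1: Tt|TT
T/III-2 aff ·: Tt|TT
T/IV-1 aff III-2×III-1: Tt|TT
T/IV-2 ? III-2×III-1: tt|Tt|TT
⇒ T over [I-1,I-2,II-1,II-2,II-3,III-1,III-2,IV-1,IV-2]: 450 consistent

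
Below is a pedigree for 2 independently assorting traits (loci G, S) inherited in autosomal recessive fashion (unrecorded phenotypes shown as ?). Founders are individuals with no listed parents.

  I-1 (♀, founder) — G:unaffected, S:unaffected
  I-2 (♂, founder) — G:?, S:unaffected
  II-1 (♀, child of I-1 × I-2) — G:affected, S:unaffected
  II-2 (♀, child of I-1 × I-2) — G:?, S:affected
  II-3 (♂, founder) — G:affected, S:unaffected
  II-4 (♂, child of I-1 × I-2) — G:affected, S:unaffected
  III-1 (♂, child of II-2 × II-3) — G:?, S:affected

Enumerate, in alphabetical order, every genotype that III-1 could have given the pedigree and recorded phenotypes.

III-1 ∈ {Gg ss, gg ss}

G/I-1 un ·: Gg
G/I-2 ? ·: Gg|gg
G/II-1 aff I-1×I-2: gg
G/II-2 ? I-1×I-2: GG|Gg|gg
G/II-3 aff ·: gg
G/II-4 aff I-1×I-2: gg
G/III-1 ? II-2×II-3: Gg|gg
⇒ G over [I-1,I-2,II-1,II-2,II-3,II-4,III-1]: 7 consistent
S/I-1 un ·: Ss
S/I-2 un ·: Ss
S/II-1 un I-1×I-2: SS|Ss
S/II-2 aff I-1×I-2: ss
S/II-3 un ·: Ss
S/II-4 un I-1×I-2: SS|Ss
S/III-1 aff II-2×II-3: ss
⇒ S over [I-1,I-2,II-1,II-2,II-3,II-4,III-1]: 4 consistent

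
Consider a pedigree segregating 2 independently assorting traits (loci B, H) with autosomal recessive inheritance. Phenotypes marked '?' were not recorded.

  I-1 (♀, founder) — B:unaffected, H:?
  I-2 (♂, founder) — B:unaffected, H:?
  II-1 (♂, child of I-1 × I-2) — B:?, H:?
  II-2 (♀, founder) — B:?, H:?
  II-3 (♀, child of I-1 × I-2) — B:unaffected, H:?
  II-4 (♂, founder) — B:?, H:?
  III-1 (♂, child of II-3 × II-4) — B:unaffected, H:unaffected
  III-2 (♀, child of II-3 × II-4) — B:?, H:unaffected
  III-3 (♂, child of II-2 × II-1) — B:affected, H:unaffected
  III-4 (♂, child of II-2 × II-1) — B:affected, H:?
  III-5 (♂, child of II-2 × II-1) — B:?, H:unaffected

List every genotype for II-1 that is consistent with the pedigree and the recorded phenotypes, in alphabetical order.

II-1 ∈ {Bb HH, Bb Hh, Bb hh, bb HH, bb Hh, bb hh}

B/I-1 un ·: BB|Bb
B/I-2 un ·: BB|Bb
B/II-1 ? I-1×I-2: Bb|bb
B/II-2 ? ·: Bb|bb
B/II-3 un I-1×I-2: BB|Bb
B/II-4 ? ·: BB|Bb|bb
B/III-1 un II-3×II-4: BB|Bb
B/III-2 ? II-3×II-4: BB|Bb|bb
B/III-3 aff II-2×II-1: bb
B/III-4 aff II-2×II-1: bb
B/III-5 ? II-2×II-1: BB|Bb|bb
⇒ B over [I-1,I-2,II-1,II-2,II-3,II-4,III-1,III-2,III-3,III-4,III-5]: 324 consistent
H/I-1 ? ·: HH|Hh|hh
H/I-2 ? ·: HH|Hh|hh
H/II-1 ? I-1×I-2: HH|Hh|hh
H/II-2 ? ·: HH|Hh|hh
H/II-3 ? I-1×I-2: HH|Hh|hh
H/II-4 ? ·: HH|Hh|hh
H/III-1 un II-3×II-4: HH|Hh
H/III-2 un II-3×II-4: HH|Hh
H/III-3 un II-2×II-1: HH|Hh
H/III-4 ? II-2×II-1: HH|Hh|hh
H/III-5 un II-2×II-1: HH|Hh
⇒ H over [I-1,I-2,II-1,II-2,II-3,II-4,III-1,III-2,III-3,III-4,III-5]: 2567 consistent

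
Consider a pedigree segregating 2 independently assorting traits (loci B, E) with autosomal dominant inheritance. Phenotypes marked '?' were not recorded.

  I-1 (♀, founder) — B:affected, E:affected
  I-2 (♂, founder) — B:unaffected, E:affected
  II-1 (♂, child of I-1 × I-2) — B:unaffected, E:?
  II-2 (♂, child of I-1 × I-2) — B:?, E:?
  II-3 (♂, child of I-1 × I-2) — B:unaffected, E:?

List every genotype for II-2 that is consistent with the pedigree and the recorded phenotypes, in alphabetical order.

II-2 ∈ {Bb EE, Bb Ee, Bb ee, bb EE, bb Ee, bb ee}

B/I-1 aff ·: Bb
B/I-2 un ·: bb
B/II-1 un I-1×I-2: bb
B/II-2 ? I-1×I-2: bb|Bb
B/II-3 un I-1×I-2: bb
⇒ B over [I-1,I-2,II-1,II-2,II-3]: 2 consistent
E/I-1 aff ·: Ee|EE
E/I-2 aff ·: Ee|EE
E/II-1 ? I-1×I-2: ee|Ee|EE
E/II-2 ? I-1×I-2: ee|Ee|EE
E/II-3 ? I-1×I-2: ee|Ee|EE
⇒ E over [I-1,I-2,II-1,II-2,II-3]: 44 consistent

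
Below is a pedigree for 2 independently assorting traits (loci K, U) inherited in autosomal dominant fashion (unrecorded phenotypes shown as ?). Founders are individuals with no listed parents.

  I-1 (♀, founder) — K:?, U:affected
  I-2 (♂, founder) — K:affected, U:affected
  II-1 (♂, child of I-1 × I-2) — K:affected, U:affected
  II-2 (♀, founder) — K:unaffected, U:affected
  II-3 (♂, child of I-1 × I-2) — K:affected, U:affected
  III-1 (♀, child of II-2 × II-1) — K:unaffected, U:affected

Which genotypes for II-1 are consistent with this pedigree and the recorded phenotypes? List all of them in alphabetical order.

K/I-1 ? ·: kk|Kk|KK
K/I-2 aff ·: Kk|KK
K/II-1 aff I-1×I-2: Kk
K/II-2 un ·: kk
K/II-3 aff I-1×I-2: Kk|KK
K/III-1 un II-2×II-1: kk
⇒ K over [I-1,I-2,II-1,II-2,II-3,III-1]: 8 consistent
U/I-1 aff ·: Uu|UU
U/I-2 aff ·: Uu|UU
U/II-1 aff I-1×I-2: Uu|UU
U/II-2 aff ·: Uu|UU
U/II-3 aff I-1×I-2: Uu|UU
U/III-1 aff II-2×II-1: Uu|UU
⇒ U over [I-1,I-2,II-1,II-2,II-3,III-1]: 45 consistent

II-1 ∈ {Kk UU, Kk Uu}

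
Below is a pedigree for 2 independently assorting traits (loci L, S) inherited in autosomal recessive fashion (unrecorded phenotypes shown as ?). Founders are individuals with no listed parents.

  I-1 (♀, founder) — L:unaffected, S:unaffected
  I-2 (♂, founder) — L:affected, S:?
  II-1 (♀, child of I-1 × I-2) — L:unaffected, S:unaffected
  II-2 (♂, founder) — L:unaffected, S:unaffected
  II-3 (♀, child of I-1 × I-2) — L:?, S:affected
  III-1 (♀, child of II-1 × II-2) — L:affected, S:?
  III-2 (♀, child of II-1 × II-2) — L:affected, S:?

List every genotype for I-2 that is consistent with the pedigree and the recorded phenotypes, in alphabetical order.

I-2 ∈ {ll Ss, ll ss}

L/I-1 un ·: LL|Ll
L/I-2 aff ·: ll
L/II-1 un I-1×I-2: Ll
L/II-2 un ·: Ll
L/II-3 ? I-1×I-2: Ll|ll
L/III-1 aff II-1×II-2: ll
L/III-2 aff II-1×II-2: ll
⇒ L over [I-1,I-2,II-1,II-2,II-3,III-1,III-2]: 3 consistent
S/I-1 un ·: Ss
S/I-2 ? ·: Ss|ss
S/II-1 un I-1×I-2: SS|Ss
S/II-2 un ·: SS|Ss
S/II-3 aff I-1×I-2: ss
S/III-1 ? II-1×II-2: SS|Ss|ss
S/III-2 ? II-1×II-2: SS|Ss|ss
⇒ S over [I-1,I-2,II-1,II-2,II-3,III-1,III-2]: 31 consistent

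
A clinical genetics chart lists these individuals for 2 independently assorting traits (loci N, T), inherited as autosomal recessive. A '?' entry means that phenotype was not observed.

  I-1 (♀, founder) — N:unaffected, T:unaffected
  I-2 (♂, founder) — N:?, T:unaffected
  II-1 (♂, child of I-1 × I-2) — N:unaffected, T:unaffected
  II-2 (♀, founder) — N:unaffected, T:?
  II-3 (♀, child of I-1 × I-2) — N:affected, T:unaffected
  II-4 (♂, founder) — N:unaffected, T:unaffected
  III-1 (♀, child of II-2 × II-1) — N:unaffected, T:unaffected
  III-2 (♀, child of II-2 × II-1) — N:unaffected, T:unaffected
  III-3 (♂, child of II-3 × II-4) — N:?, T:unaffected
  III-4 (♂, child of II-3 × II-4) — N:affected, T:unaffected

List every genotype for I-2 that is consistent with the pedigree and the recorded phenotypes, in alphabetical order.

I-2 ∈ {Nn TT, Nn Tt, nn TT, nn Tt}

N/I-1 un ·: Nn
N/I-2 ? ·: Nn|nn
N/II-1 un I-1×I-2: NN|Nn
N/II-2 un ·: NN|Nn
N/II-3 aff I-1×I-2: nn
N/II-4 un ·: Nn
N/III-1 un II-2×II-1: NN|Nn
N/III-2 un II-2×II-1: NN|Nn
N/III-3 ? II-3×II-4: Nn|nn
N/III-4 aff II-3×II-4: nn
⇒ N over [I-1,I-2,II-1,II-2,II-3,II-4,III-1,III-2,III-3,III-4]: 42 consistent
T/I-1 un ·: TT|Tt
T/I-2 un ·: TT|Tt
T/II-1 un I-1×I-2: TT|Tt
T/II-2 ? ·: TT|Tt|tt
T/II-3 un I-1×I-2: TT|Tt
T/II-4 un ·: TT|Tt
T/III-1 un II-2×II-1: TT|Tt
T/III-2 un II-2×II-1: TT|Tt
T/III-3 un II-3×II-4: TT|Tt
T/III-4 un II-3×II-4: TT|Tt
⇒ T over [I-1,I-2,II-1,II-2,II-3,II-4,III-1,III-2,III-3,III-4]: 615 consistent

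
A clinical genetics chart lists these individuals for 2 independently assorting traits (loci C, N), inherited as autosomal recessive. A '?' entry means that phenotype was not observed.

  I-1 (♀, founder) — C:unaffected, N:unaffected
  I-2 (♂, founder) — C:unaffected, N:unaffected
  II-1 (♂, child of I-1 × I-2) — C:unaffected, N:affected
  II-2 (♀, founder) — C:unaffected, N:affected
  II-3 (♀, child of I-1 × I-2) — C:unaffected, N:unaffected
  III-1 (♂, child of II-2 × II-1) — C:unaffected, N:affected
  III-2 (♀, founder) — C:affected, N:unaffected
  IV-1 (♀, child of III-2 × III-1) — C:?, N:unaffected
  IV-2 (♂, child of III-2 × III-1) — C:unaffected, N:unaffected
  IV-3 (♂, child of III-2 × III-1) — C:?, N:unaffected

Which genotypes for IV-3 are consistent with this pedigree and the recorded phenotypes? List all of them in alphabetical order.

IV-3 ∈ {Cc Nn, cc Nn}

C/I-1 un ·: CC|Cc
C/I-2 un ·: CC|Cc
C/II-1 un I-1×I-2: CC|Cc
C/II-2 un ·: CC|Cc
C/II-3 un I-1×I-2: CC|Cc
C/III-1 un II-2×II-1: CC|Cc
C/III-2 aff ·: cc
C/IV-1 ? III-2×III-1: Cc|cc
C/IV-2 un III-2×III-1: Cc
C/IV-3 ? III-2×III-1: Cc|cc
⇒ C over [I-1,I-2,II-1,II-2,II-3,III-1,III-2,IV-1,IV-2,IV-3]: 102 consistent
N/I-1 un ·: Nn
N/I-2 un ·: Nn
N/II-1 aff I-1×I-2: nn
N/II-2 aff ·: nn
N/II-3 un I-1×I-2: NN|Nn
N/III-1 aff II-2×II-1: nn
N/III-2 un ·: NN|Nn
N/IV-1 un III-2×III-1: Nn
N/IV-2 un III-2×III-1: Nn
N/IV-3 un III-2×III-1: Nn
⇒ N over [I-1,I-2,II-1,II-2,II-3,III-1,III-2,IV-1,IV-2,IV-3]: 4 consistent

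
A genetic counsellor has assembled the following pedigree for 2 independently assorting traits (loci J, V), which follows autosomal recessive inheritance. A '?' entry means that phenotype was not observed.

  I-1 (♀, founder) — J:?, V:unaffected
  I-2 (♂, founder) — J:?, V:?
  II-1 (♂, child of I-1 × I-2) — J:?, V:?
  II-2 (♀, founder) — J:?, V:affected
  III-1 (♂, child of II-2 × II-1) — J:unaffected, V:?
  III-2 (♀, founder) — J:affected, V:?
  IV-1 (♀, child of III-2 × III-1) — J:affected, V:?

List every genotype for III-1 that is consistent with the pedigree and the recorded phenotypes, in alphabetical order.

J/I-1 ? ·: JJ|Jj|jj
J/I-2 ? ·: JJ|Jj|jj
J/II-1 ? I-1×I-2: JJ|Jj|jj
J/II-2 ? ·: JJ|Jj|jj
J/III-1 un II-2×II-1: Jj
J/III-2 aff ·: jj
J/IV-1 aff III-2×III-1: jj
⇒ J over [I-1,I-2,II-1,II-2,III-1,III-2,IV-1]: 37 consistent
V/I-1 un ·: VV|Vv
V/I-2 ? ·: VV|Vv|vv
V/II-1 ? I-1×I-2: VV|Vv|vv
V/II-2 aff ·: vv
V/III-1 ? II-2×II-1: Vv|vv
V/III-2 ? ·: VV|Vv|vv
V/IV-1 ? III-2×III-1: VV|Vv|vv
⇒ V over [I-1,I-2,II-1,II-2,III-1,III-2,IV-1]: 91 consistent

III-1 ∈ {Jj Vv, Jj vv}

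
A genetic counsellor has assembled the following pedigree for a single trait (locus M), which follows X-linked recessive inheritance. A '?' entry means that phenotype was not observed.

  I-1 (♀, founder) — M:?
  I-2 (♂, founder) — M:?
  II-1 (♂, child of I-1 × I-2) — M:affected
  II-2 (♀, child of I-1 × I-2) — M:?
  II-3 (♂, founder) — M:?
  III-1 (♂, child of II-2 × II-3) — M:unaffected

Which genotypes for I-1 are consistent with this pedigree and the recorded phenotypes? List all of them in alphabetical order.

M/I-1 ? ·: X^MX^m|X^mX^m
M/I-2 ? ·: X^MY|X^mY
M/II-1 aff I-1×I-2: X^mY
M/II-2 ? I-1×I-2: X^MX^M|X^MX^m
M/II-3 ? ·: X^MY|X^mY
M/III-1 un II-2×II-3: X^MY
⇒ M over [I-1,I-2,II-1,II-2,II-3,III-1]: 8 consistent

I-1 ∈ {X^MX^m, X^mX^m}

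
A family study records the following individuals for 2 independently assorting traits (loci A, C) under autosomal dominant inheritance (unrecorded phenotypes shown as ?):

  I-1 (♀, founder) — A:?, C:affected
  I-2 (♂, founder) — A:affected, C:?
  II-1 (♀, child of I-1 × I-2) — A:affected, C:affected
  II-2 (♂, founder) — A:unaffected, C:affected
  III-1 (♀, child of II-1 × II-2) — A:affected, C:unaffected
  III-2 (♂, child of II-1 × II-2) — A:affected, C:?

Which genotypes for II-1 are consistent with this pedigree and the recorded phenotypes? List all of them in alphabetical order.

A/I-1 ? ·: aa|Aa|AA
A/I-2 aff ·: Aa|AA
A/II-1 aff I-1×I-2: Aa|AA
A/II-2 un ·: aa
A/III-1 aff II-1×II-2: Aa
A/III-2 aff II-1×II-2: Aa
⇒ A over [I-1,I-2,II-1,II-2,III-1,III-2]: 9 consistent
C/I-1 aff ·: Cc|CC
C/I-2 ? ·: cc|Cc|CC
C/II-1 aff I-1×I-2: Cc
C/II-2 aff ·: Cc
C/III-1 un II-1×II-2: cc
C/III-2 ? II-1×II-2: cc|Cc|CC
⇒ C over [I-1,I-2,II-1,II-2,III-1,III-2]: 15 consistent

II-1 ∈ {AA Cc, Aa Cc}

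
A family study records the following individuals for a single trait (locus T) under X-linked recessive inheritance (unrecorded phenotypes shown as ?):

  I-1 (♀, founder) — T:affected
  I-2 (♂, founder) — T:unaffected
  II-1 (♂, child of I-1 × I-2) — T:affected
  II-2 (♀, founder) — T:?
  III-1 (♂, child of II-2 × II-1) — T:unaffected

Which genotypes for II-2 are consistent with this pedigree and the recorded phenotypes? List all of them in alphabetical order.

T/I-1 aff ·: X^tX^t
T/I-2 un ·: X^TY
T/II-1 aff I-1×I-2: X^tY
T/II-2 ? ·: X^TX^T|X^TX^t
T/III-1 un II-2×II-1: X^TY
⇒ T over [I-1,I-2,II-1,II-2,III-1]: 2 consistent

II-2 ∈ {X^TX^T, X^TX^t}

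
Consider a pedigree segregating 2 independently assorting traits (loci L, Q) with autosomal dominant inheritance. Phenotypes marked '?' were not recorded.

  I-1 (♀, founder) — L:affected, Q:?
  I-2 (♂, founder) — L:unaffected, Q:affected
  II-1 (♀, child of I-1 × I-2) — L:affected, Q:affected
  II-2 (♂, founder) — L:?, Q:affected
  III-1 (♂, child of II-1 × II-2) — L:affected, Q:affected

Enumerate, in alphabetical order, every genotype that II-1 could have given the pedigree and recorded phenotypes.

II-1 ∈ {Ll QQ, Ll Qq}

L/I-1 aff ·: Ll|LL
L/I-2 un ·: ll
L/II-1 aff I-1×I-2: Ll
L/II-2 ? ·: ll|Ll|LL
L/III-1 aff II-1×II-2: Ll|LL
⇒ L over [I-1,I-2,II-1,II-2,III-1]: 10 consistent
Q/I-1 ? ·: qq|Qq|QQ
Q/I-2 aff ·: Qq|QQ
Q/II-1 aff I-1×I-2: Qq|QQ
Q/II-2 aff ·: Qq|QQ
Q/III-1 aff II-1×II-2: Qq|QQ
⇒ Q over [I-1,I-2,II-1,II-2,III-1]: 32 consistent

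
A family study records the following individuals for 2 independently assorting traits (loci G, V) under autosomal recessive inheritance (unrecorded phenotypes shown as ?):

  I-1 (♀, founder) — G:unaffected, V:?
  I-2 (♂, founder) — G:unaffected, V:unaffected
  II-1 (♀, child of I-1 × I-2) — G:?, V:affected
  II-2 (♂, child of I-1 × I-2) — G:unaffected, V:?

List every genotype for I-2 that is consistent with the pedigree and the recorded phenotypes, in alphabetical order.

G/I-1 un ·: GG|Gg
G/I-2 un ·: GG|Gg
G/II-1 ? I-1×I-2: GG|Gg|gg
G/II-2 un I-1×I-2: GG|Gg
⇒ G over [I-1,I-2,II-1,II-2]: 15 consistent
V/I-1 ? ·: Vv|vv
V/I-2 un ·: Vv
V/II-1 aff I-1×I-2: vv
V/II-2 ? I-1×I-2: VV|Vv|vv
⇒ V over [I-1,I-2,II-1,II-2]: 5 consistent

I-2 ∈ {GG Vv, Gg Vv}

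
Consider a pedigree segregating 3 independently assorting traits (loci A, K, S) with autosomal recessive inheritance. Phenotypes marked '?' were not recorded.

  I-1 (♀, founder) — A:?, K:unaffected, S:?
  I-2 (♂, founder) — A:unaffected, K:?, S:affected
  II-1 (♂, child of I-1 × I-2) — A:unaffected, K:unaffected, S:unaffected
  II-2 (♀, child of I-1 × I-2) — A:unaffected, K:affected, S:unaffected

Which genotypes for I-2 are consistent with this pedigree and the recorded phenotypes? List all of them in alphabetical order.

A/I-1 ? ·: AA|Aa|aa
A/I-2 un ·: AA|Aa
A/II-1 un I-1×I-2: AA|Aa
A/II-2 un I-1×I-2: AA|Aa
⇒ A over [I-1,I-2,II-1,II-2]: 15 consistent
K/I-1 un ·: Kk
K/I-2 ? ·: Kk|kk
K/II-1 un I-1×I-2: KK|Kk
K/II-2 aff I-1×I-2: kk
⇒ K over [I-1,I-2,II-1,II-2]: 3 consistent
S/I-1 ? ·: SS|Ss
S/I-2 aff ·: ss
S/II-1 un I-1×I-2: Ss
S/II-2 un I-1×I-2: Ss
⇒ S over [I-1,I-2,II-1,II-2]: 2 consistent

I-2 ∈ {AA Kk ss, AA kk ss, Aa Kk ss, Aa kk ss}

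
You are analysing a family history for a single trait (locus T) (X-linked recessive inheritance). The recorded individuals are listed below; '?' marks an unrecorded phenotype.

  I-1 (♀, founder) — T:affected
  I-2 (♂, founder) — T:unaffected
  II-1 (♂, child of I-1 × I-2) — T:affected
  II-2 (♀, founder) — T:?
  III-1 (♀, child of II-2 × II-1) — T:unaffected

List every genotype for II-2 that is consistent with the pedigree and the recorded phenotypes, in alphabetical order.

T/I-1 aff ·: X^tX^t
T/I-2 un ·: X^TY
T/II-1 aff I-1×I-2: X^tY
T/II-2 ? ·: X^TX^T|X^TX^t
T/III-1 un II-2×II-1: X^TX^t
⇒ T over [I-1,I-2,II-1,II-2,III-1]: 2 consistent

II-2 ∈ {X^TX^T, X^TX^t}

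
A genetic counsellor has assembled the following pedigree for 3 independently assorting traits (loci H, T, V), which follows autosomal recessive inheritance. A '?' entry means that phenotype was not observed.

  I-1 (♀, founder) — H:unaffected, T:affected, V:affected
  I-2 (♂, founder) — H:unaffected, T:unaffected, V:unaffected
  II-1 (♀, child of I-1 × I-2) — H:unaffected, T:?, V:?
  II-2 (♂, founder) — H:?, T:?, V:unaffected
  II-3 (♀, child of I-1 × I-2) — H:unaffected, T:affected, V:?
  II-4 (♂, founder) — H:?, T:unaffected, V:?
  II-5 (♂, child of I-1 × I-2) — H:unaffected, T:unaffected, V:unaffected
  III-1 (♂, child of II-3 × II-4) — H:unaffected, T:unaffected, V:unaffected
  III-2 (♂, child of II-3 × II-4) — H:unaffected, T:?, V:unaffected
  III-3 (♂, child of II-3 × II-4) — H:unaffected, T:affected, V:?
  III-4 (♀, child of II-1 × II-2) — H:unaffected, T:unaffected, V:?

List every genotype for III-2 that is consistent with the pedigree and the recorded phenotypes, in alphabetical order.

H/I-1 un ·: HH|Hh
H/I-2 un ·: HH|Hh
H/II-1 un I-1×I-2: HH|Hh
H/II-2 ? ·: HH|Hh|hh
H/II-3 un I-1×I-2: HH|Hh
H/II-4 ? ·: HH|Hh|hh
H/II-5 un I-1×I-2: HH|Hh
H/III-1 un II-3×II-4: HH|Hh
H/III-2 un II-3×II-4: HH|Hh
H/III-3 un II-3×II-4: HH|Hh
H/III-4 un II-1×II-2: HH|Hh
⇒ H over [I-1,I-2,II-1,II-2,II-3,II-4,II-5,III-1,III-2,III-3,III-4]: 1498 consistent
T/I-1 aff ·: tt
T/I-2 un ·: Tt
T/II-1 ? I-1×I-2: Tt|tt
T/II-2 ? ·: TT|Tt|tt
T/II-3 aff I-1×I-2: tt
T/II-4 un ·: Tt
T/II-5 un I-1×I-2: Tt
T/III-1 un II-3×II-4: Tt
T/III-2 ? II-3×II-4: Tt|tt
T/III-3 aff II-3×II-4: tt
T/III-4 un II-1×II-2: TT|Tt
⇒ T over [I-1,I-2,II-1,II-2,II-3,II-4,II-5,III-1,III-2,III-3,III-4]: 14 consistent
V/I-1 aff ·: vv
V/I-2 un ·: VV|Vv
V/II-1 ? I-1×I-2: Vv|vv
V/II-2 un ·: VV|Vv
V/II-3 ? I-1×I-2: Vv|vv
V/II-4 ? ·: VV|Vv|vv
V/II-5 un I-1×I-2: Vv
V/III-1 un II-3×II-4: VV|Vv
V/III-2 un II-3×II-4: VV|Vv
V/III-3 ? II-3×II-4: VV|Vv|vv
V/III-4 ? II-1×II-2: VV|Vv|vv
⇒ V over [I-1,I-2,II-1,II-2,II-3,II-4,II-5,III-1,III-2,III-3,III-4]: 310 consistent

III-2 ∈ {HH Tt VV, HH Tt Vv, HH tt VV, HH tt Vv, Hh Tt VV, Hh Tt Vv, Hh tt VV, Hh tt Vv}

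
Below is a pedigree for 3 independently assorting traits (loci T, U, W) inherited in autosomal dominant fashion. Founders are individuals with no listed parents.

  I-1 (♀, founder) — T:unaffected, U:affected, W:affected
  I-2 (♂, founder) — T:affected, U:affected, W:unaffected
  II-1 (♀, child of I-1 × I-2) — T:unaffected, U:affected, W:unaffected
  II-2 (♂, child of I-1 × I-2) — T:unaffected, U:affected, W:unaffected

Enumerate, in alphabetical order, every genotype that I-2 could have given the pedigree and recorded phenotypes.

I-2 ∈ {Tt UU ww, Tt Uu ww}

T/I-1 un ·: tt
T/I-2 aff ·: Tt
T/II-1 un I-1×I-2: tt
T/II-2 un I-1×I-2: tt
⇒ T over [I-1,I-2,II-1,II-2]: 1 consistent
U/I-1 aff ·: Uu|UU
U/I-2 aff ·: Uu|UU
U/II-1 aff I-1×I-2: Uu|UU
U/II-2 aff I-1×I-2: Uu|UU
⇒ U over [I-1,I-2,II-1,II-2]: 13 consistent
W/I-1 aff ·: Ww
W/I-2 un ·: ww
W/II-1 un I-1×I-2: ww
W/II-2 un I-1×I-2: ww
⇒ W over [I-1,I-2,II-1,II-2]: 1 consistent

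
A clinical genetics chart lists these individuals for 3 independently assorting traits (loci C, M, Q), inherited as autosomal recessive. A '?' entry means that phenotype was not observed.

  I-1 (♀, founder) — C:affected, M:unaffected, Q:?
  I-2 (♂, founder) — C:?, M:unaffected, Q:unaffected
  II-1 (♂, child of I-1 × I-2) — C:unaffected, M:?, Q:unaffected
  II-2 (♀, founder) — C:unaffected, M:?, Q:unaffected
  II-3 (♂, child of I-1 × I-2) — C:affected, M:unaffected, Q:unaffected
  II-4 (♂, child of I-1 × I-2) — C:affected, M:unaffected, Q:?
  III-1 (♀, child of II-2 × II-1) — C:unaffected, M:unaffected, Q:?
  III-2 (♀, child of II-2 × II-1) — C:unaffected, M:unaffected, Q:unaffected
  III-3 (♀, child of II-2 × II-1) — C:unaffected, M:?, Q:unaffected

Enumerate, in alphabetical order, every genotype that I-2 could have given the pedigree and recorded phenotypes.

I-2 ∈ {Cc MM QQ, Cc MM Qq, Cc Mm QQ, Cc Mm Qq}

C/I-1 aff ·: cc
C/I-2 ? ·: Cc
C/II-1 un I-1×I-2: Cc
C/II-2 un ·: CC|Cc
C/II-3 aff I-1×I-2: cc
C/II-4 aff I-1×I-2: cc
C/III-1 un II-2×II-1: CC|Cc
C/III-2 un II-2×II-1: CC|Cc
C/III-3 un II-2×II-1: CC|Cc
⇒ C over [I-1,I-2,II-1,II-2,II-3,II-4,III-1,III-2,III-3]: 16 consistent
M/I-1 un ·: MM|Mm
M/I-2 un ·: MM|Mm
M/II-1 ? I-1×I-2: MM|Mm|mm
M/II-2 ? ·: MM|Mm|mm
M/II-3 un I-1×I-2: MM|Mm
M/II-4 un I-1×I-2: MM|Mm
M/III-1 un II-2×II-1: MM|Mm
M/III-2 un II-2×II-1: MM|Mm
M/III-3 ? II-2×II-1: MM|Mm|mm
⇒ M over [I-1,I-2,II-1,II-2,II-3,II-4,III-1,III-2,III-3]: 406 consistent
Q/I-1 ? ·: QQ|Qq|qq
Q/I-2 un ·: QQ|Qq
Q/II-1 un I-1×I-2: QQ|Qq
Q/II-2 un ·: QQ|Qq
Q/II-3 un I-1×I-2: QQ|Qq
Q/II-4 ? I-1×I-2: QQ|Qq|qq
Q/III-1 ? II-2×II-1: QQ|Qq|qq
Q/III-2 un II-2×II-1: QQ|Qq
Q/III-3 un II-2×II-1: QQ|Qq
⇒ Q over [I-1,I-2,II-1,II-2,II-3,II-4,III-1,III-2,III-3]: 475 consistent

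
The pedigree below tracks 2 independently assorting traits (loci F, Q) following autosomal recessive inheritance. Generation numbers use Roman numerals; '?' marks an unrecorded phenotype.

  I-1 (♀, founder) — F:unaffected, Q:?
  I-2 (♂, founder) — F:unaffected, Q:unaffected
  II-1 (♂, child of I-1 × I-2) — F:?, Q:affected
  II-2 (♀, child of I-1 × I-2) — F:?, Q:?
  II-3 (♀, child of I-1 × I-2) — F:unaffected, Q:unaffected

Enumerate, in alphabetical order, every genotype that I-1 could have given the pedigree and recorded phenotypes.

I-1 ∈ {FF Qq, FF qq, Ff Qq, Ff qq}

F/I-1 un ·: FF|Ff
F/I-2 un ·: FF|Ff
F/II-1 ? I-1×I-2: FF|Ff|ff
F/II-2 ? I-1×I-2: FF|Ff|ff
F/II-3 un I-1×I-2: FF|Ff
⇒ F over [I-1,I-2,II-1,II-2,II-3]: 35 consistent
Q/I-1 ? ·: Qq|qq
Q/I-2 un ·: Qq
Q/II-1 aff I-1×I-2: qq
Q/II-2 ? I-1×I-2: QQ|Qq|qq
Q/II-3 un I-1×I-2: QQ|Qq
⇒ Q over [I-1,I-2,II-1,II-2,II-3]: 8 consistent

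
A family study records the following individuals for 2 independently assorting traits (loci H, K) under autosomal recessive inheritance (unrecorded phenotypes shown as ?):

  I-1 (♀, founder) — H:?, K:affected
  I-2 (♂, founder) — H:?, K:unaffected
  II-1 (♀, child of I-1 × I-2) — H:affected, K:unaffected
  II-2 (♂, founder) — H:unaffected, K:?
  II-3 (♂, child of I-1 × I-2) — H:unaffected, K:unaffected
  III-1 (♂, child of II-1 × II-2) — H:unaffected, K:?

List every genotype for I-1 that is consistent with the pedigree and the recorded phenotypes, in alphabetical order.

I-1 ∈ {Hh kk, hh kk}

H/I-1 ? ·: Hh|hh
H/I-2 ? ·: Hh|hh
H/II-1 aff I-1×I-2: hh
H/II-2 un ·: HH|Hh
H/II-3 un I-1×I-2: HH|Hh
H/III-1 un II-1×II-2: Hh
⇒ H over [I-1,I-2,II-1,II-2,II-3,III-1]: 8 consistent
K/I-1 aff ·: kk
K/I-2 un ·: KK|Kk
K/II-1 un I-1×I-2: Kk
K/II-2 ? ·: KK|Kk|kk
K/II-3 un I-1×I-2: Kk
K/III-1 ? II-1×II-2: KK|Kk|kk
⇒ K over [I-1,I-2,II-1,II-2,II-3,III-1]: 14 consistent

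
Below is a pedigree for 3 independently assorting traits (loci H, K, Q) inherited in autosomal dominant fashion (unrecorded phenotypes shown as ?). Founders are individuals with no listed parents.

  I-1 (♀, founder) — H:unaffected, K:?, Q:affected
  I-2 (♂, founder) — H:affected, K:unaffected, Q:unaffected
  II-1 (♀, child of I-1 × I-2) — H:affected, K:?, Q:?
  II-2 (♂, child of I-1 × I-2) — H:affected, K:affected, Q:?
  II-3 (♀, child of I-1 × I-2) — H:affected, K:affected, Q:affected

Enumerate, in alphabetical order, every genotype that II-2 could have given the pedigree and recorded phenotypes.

II-2 ∈ {Hh Kk Qq, Hh Kk qq}

H/I-1 un ·: hh
H/I-2 aff ·: Hh|HH
H/II-1 aff I-1×I-2: Hh
H/II-2 aff I-1×I-2: Hh
H/II-3 aff I-1×I-2: Hh
⇒ H over [I-1,I-2,II-1,II-2,II-3]: 2 consistent
K/I-1 ? ·: Kk|KK
K/I-2 un ·: kk
K/II-1 ? I-1×I-2: kk|Kk
K/II-2 aff I-1×I-2: Kk
K/II-3 aff I-1×I-2: Kk
⇒ K over [I-1,I-2,II-1,II-2,II-3]: 3 consistent
Q/I-1 aff ·: Qq|QQ
Q/I-2 un ·: qq
Q/II-1 ? I-1×I-2: qq|Qq
Q/II-2 ? I-1×I-2: qq|Qq
Q/II-3 aff I-1×I-2: Qq
⇒ Q over [I-1,I-2,II-1,II-2,II-3]: 5 consistent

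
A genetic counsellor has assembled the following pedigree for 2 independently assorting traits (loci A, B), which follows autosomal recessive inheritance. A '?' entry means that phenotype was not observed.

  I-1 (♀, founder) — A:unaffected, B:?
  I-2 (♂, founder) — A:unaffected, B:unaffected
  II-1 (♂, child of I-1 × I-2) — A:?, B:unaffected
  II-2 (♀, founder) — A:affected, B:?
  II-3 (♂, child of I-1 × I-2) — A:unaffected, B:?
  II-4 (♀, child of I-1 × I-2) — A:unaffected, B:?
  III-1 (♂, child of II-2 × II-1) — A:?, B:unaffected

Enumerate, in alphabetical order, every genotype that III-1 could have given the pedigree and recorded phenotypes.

A/I-1 un ·: AA|Aa
A/I-2 un ·: AA|Aa
A/II-1 ? I-1×I-2: AA|Aa|aa
A/II-2 aff ·: aa
A/II-3 un I-1×I-2: AA|Aa
A/II-4 un I-1×I-2: AA|Aa
A/III-1 ? II-2×II-1: Aa|aa
⇒ A over [I-1,I-2,II-1,II-2,II-3,II-4,III-1]: 41 consistent
B/I-1 ? ·: BB|Bb|bb
B/I-2 un ·: BB|Bb
B/II-1 un I-1×I-2: BB|Bb
B/II-2 ? ·: BB|Bb|bb
B/II-3 ? I-1×I-2: BB|Bb|bb
B/II-4 ? I-1×I-2: BB|Bb|bb
B/III-1 un II-2×II-1: BB|Bb
⇒ B over [I-1,I-2,II-1,II-2,II-3,II-4,III-1]: 182 consistent

III-1 ∈ {Aa BB, Aa Bb, aa BB, aa Bb}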